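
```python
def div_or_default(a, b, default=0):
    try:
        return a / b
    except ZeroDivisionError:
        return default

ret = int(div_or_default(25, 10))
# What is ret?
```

Step-by-step execution trace:
1. `div_or_default(25, 10)` enters try: `return 25 / 10` → returns 2.5. No exception raised.
2. `except ZeroDivisionError` is skipped.
3. `int(2.5)` → 2 → ret = 2.
Result: 2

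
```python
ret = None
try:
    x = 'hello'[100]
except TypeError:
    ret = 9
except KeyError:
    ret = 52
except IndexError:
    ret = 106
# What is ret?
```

Step-by-step execution trace:
1. `x = 'hello'[100]` raises IndexError.
2. `except TypeError` does not match IndexError; skipped.
3. `except KeyError` does not match IndexError; skipped.
4. `except IndexError` matches → ret = 106.
Result: 106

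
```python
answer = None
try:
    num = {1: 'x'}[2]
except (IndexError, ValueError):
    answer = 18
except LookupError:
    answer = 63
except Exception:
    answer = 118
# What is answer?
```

Step-by-step execution trace:
1. `num = {1: 'x'}[2]` raises KeyError.
2. `except (IndexError, ValueError)` does not match KeyError; skipped.
3. `except LookupError` matches (KeyError is a subclass of LookupError) → answer = 63.
4. `except Exception` is not reached.
Result: 63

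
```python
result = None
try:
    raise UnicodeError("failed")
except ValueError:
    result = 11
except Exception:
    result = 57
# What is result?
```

Step-by-step execution trace:
1. `raise UnicodeError(...)` raises UnicodeError.
2. `except ValueError` matches (UnicodeError is a subclass of ValueError) → result = 11.
3. `except Exception` is not reached.
Result: 11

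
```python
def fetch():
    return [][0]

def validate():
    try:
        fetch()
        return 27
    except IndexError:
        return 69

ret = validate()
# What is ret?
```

Step-by-step execution trace:
1. `validate()` calls `fetch()`.
2. `fetch()` evaluates `[][0]`, which raises IndexError; it propagates to the caller.
3. `return 27` is not reached.
4. `except IndexError` in validate matches → returns 69.
5. ret = 69.
Result: 69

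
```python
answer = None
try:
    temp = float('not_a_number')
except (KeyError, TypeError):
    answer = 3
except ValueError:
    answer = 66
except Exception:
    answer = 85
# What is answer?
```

Step-by-step execution trace:
1. `temp = float('not_a_number')` raises ValueError.
2. `except (KeyError, TypeError)` does not match ValueError; skipped.
3. `except ValueError` matches (exact type match) → answer = 66.
4. `except Exception` is not reached.
Result: 66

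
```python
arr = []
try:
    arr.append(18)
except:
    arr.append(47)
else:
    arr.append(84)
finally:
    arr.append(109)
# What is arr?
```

Step-by-step execution trace:
1. try: `arr.append(18)` → arr = [18]. No exception raised.
2. `except` is skipped.
3. `else` runs: `arr.append(84)` → arr = [18, 84].
4. `finally` always runs: `arr.append(109)` → arr = [18, 84, 109].
Result: [18, 84, 109]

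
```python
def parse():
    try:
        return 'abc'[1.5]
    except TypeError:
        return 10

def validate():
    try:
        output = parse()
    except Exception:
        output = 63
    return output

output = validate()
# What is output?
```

Step-by-step execution trace:
1. `validate()` calls `parse()`.
2. In parse: `'abc'[1.5]` raises TypeError; `except TypeError` catches it → returns 10.
3. In validate: `output = parse()` → output = 10. No exception reaches validate.
4. `except Exception` is skipped; validate returns 10.
5. output = 10.
Result: 10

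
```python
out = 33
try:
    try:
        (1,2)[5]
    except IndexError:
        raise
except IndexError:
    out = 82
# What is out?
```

Step-by-step execution trace:
1. Inner try: `(1,2)[5]` raises IndexError.
2. Inner `except IndexError` matches; bare `raise` re-raises the same IndexError.
3. Outer `except IndexError` matches → out = 82.
Result: 82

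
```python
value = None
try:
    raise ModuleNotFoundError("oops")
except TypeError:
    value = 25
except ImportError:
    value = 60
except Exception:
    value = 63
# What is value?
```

Step-by-step execution trace:
1. `raise ModuleNotFoundError(...)` raises ModuleNotFoundError.
2. `except TypeError` does not match (ModuleNotFoundError is not a subclass of TypeError); skipped.
3. `except ImportError` matches (ModuleNotFoundError is a subclass of ImportError) → value = 60.
4. `except Exception` is not reached.
Result: 60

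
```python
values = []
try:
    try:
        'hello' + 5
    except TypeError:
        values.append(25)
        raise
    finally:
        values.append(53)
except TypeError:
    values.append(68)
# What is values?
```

Step-by-step execution trace:
1. Inner try: `'hello' + 5` raises TypeError.
2. Inner `except TypeError` matches → `values.append(25)` → values = [25].
3. bare `raise` re-raises TypeError.
4. Inner `finally` runs during unwinding: `values.append(53)` → values = [25, 53].
5. Outer `except TypeError` matches → `values.append(68)` → values = [25, 53, 68].
Result: [25, 53, 68]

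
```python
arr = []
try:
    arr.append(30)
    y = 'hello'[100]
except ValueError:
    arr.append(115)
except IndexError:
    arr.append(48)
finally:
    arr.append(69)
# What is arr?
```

Step-by-step execution trace:
1. try: `arr.append(30)` → arr = [30].
2. `y = 'hello'[100]` raises IndexError.
3. `except ValueError` does not match IndexError; skipped.
4. `except IndexError` matches → `arr.append(48)` → arr = [30, 48].
5. finally always runs: `arr.append(69)` → arr = [30, 48, 69].
Result: [30, 48, 69]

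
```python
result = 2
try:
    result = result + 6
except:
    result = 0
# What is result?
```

Step-by-step execution trace:
1. result starts at 2.
2. try: `result = result + 6` → result = 8. No exception raised.
3. `except` is skipped.
Result: 8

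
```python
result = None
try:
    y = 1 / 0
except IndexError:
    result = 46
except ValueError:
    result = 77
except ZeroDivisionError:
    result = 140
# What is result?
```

Step-by-step execution trace:
1. `y = 1 / 0` raises ZeroDivisionError.
2. `except IndexError` does not match ZeroDivisionError; skipped.
3. `except ValueError` does not match ZeroDivisionError; skipped.
4. `except ZeroDivisionError` matches → result = 140.
Result: 140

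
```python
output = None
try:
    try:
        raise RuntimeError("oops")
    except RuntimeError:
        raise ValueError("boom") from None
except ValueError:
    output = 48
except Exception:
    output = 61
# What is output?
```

Step-by-step execution trace:
1. Inner try raises RuntimeError; inner `except RuntimeError` catches it.
2. `raise ValueError(...) from None` raises ValueError (from None suppresses __context__, but the active exception is still ValueError).
3. Outer `except ValueError` matches → output = 48.
4. `except Exception` is not reached.
Result: 48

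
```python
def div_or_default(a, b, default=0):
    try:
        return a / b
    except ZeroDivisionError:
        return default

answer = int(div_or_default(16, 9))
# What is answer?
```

Step-by-step execution trace:
1. `div_or_default(16, 9)` enters try: `return 16 / 9` → returns 1.7777777777777777. No exception raised.
2. `except ZeroDivisionError` is skipped.
3. `int(1.7777777777777777)` → 1 → answer = 1.
Result: 1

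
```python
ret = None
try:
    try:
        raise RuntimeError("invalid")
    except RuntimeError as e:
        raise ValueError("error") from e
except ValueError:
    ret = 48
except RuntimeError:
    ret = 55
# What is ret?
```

Step-by-step execution trace:
1. Inner try raises RuntimeError; inner `except RuntimeError as e` catches it.
2. `raise ValueError(...) from e` raises ValueError (RuntimeError is attached as __cause__, but only ValueError is active).
3. Outer `except ValueError` matches → ret = 48.
4. `except RuntimeError` is not reached.
Result: 48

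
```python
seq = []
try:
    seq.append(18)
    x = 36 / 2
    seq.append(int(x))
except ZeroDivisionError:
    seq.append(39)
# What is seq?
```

Step-by-step execution trace:
1. try: `seq.append(18)` → seq = [18].
2. `x = 36 / 2` → x = 18.0. No exception raised.
3. `seq.append(int(x))` → seq = [18, 18].
4. `except ZeroDivisionError` is skipped (no exception was raised).
Result: [18, 18]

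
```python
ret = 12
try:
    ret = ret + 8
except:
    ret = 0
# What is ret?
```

Step-by-step execution trace:
1. ret starts at 12.
2. try: `ret = ret + 8` → ret = 20. No exception raised.
3. `except` is skipped.
Result: 20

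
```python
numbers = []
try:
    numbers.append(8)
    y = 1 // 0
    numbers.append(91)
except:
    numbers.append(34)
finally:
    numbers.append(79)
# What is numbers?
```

Step-by-step execution trace:
1. try: `numbers.append(8)` → numbers = [8].
2. `y = 1 // 0` raises ZeroDivisionError; `numbers.append(91)` is not reached.
3. bare `except` matches → `numbers.append(34)` → numbers = [8, 34].
4. finally always runs: `numbers.append(79)` → numbers = [8, 34, 79].
Result: [8, 34, 79]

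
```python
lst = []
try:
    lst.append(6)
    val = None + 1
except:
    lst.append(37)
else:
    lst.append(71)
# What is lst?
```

Step-by-step execution trace:
1. try: `lst.append(6)` → lst = [6].
2. `val = None + 1` raises TypeError.
3. bare `except` matches → `lst.append(37)` → lst = [6, 37].
4. `else` is skipped (an exception was raised).
Result: [6, 37]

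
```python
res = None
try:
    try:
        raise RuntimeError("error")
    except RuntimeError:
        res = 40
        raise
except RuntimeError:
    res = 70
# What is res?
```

Step-by-step execution trace:
1. Inner try: `raise RuntimeError("error")` raises RuntimeError.
2. Inner `except RuntimeError` matches → res = 40.
3. bare `raise` re-raises the same RuntimeError.
4. Outer `except RuntimeError` matches → res = 70.
Result: 70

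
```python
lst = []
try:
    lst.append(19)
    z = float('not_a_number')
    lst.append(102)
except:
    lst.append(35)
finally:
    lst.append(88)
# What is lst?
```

Step-by-step execution trace:
1. try: `lst.append(19)` → lst = [19].
2. `z = float('not_a_number')` raises ValueError; `lst.append(102)` is not reached.
3. bare `except` matches → `lst.append(35)` → lst = [19, 35].
4. finally always runs: `lst.append(88)` → lst = [19, 35, 88].
Result: [19, 35, 88]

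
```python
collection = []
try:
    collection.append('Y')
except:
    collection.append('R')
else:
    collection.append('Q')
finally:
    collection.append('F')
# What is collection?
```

Step-by-step execution trace:
1. try: `collection.append('Y')` → collection = ['Y']. No exception raised.
2. `except` is skipped.
3. `else` runs: `collection.append('Q')` → collection = ['Y', 'Q'].
4. `finally` always runs: `collection.append('F')` → collection = ['Y', 'Q', 'F'].
Result: ['Y', 'Q', 'F']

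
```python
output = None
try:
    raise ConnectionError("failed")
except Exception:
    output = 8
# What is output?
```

Step-by-step execution trace:
1. `raise ConnectionError(...)` raises ConnectionError.
2. `except Exception` matches (ConnectionError is a subclass of Exception) → output = 8.
Result: 8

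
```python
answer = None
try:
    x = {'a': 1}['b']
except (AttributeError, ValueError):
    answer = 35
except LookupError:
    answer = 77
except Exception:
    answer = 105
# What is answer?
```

Step-by-step execution trace:
1. `x = {'a': 1}['b']` raises KeyError.
2. `except (AttributeError, ValueError)` does not match KeyError; skipped.
3. `except LookupError` matches (KeyError is a subclass of LookupError) → answer = 77.
4. `except Exception` is not reached.
Result: 77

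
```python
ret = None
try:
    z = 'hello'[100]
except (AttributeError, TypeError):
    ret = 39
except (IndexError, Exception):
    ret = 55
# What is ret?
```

Step-by-step execution trace:
1. `z = 'hello'[100]` raises IndexError.
2. `except (AttributeError, TypeError)` does not match IndexError; skipped.
3. `except (IndexError, Exception)` matches (IndexError is in the tuple) → ret = 55.
Result: 55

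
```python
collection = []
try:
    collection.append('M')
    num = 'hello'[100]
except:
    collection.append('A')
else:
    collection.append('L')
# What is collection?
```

Step-by-step execution trace:
1. try: `collection.append('M')` → collection = ['M'].
2. `num = 'hello'[100]` raises IndexError.
3. bare `except` matches → `collection.append('A')` → collection = ['M', 'A'].
4. `else` is skipped (an exception was raised).
Result: ['M', 'A']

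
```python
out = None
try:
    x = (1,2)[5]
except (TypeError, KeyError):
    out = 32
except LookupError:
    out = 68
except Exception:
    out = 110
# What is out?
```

Step-by-step execution trace:
1. `x = (1,2)[5]` raises IndexError.
2. `except (TypeError, KeyError)` does not match IndexError; skipped.
3. `except LookupError` matches (IndexError is a subclass of LookupError) → out = 68.
4. `except Exception` is not reached.
Result: 68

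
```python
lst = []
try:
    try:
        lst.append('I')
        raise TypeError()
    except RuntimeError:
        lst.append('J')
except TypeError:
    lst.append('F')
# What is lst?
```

Step-by-step execution trace:
1. Inner try: `lst.append('I')` → lst = ['I'].
2. `raise TypeError()` raises TypeError.
3. Inner `except RuntimeError` does not match TypeError; exception propagates to outer try.
4. Outer `except TypeError` matches → `lst.append('F')` → lst = ['I', 'F'].
Result: ['I', 'F']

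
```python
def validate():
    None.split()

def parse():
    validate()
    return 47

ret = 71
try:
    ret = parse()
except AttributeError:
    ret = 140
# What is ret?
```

Step-by-step execution trace:
1. ret starts at 71.
2. try: `parse()` calls `validate()`.
3. `validate()` evaluates `None.split()`, which raises AttributeError; it propagates through parse (uncaught).
4. `return 47` in parse is not reached; the assignment to ret does not complete.
5. `except AttributeError` matches → ret = 140.
Result: 140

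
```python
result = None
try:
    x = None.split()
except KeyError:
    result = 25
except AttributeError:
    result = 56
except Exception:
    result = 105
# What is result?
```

Step-by-step execution trace:
1. `x = None.split()` raises AttributeError.
2. `except KeyError` does not match AttributeError; skipped.
3. `except AttributeError` matches → result = 56.
4. Remaining except clauses are skipped.
Result: 56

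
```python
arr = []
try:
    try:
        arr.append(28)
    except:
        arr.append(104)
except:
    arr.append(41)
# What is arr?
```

Step-by-step execution trace:
1. Inner try: `arr.append(28)` → arr = [28]. No exception raised.
2. Inner `except` is skipped.
3. Inner try completes normally; outer `except` is skipped.
Result: [28]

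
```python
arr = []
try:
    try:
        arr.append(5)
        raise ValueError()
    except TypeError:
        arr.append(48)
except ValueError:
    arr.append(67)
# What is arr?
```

Step-by-step execution trace:
1. Inner try: `arr.append(5)` → arr = [5].
2. `raise ValueError()` raises ValueError.
3. Inner `except TypeError` does not match ValueError; exception propagates to outer try.
4. Outer `except ValueError` matches → `arr.append(67)` → arr = [5, 67].
Result: [5, 67]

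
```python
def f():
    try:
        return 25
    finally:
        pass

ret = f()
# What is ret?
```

Step-by-step execution trace:
1. `f()` enters try: `return 25` sets pending return value 25.
2. Before returning, `finally: pass` runs (no effect).
3. f() returns 25 → ret = 25.
Result: 25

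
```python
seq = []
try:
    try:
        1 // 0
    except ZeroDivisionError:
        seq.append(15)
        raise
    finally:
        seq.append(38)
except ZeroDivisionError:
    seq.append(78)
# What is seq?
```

Step-by-step execution trace:
1. Inner try: `1 // 0` raises ZeroDivisionError.
2. Inner `except ZeroDivisionError` matches → `seq.append(15)` → seq = [15].
3. bare `raise` re-raises ZeroDivisionError.
4. Inner `finally` runs during unwinding: `seq.append(38)` → seq = [15, 38].
5. Outer `except ZeroDivisionError` matches → `seq.append(78)` → seq = [15, 38, 78].
Result: [15, 38, 78]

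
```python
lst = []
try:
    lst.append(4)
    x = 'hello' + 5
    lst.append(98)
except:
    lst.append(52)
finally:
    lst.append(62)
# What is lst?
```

Step-by-step execution trace:
1. try: `lst.append(4)` → lst = [4].
2. `x = 'hello' + 5` raises TypeError; `lst.append(98)` is not reached.
3. bare `except` matches → `lst.append(52)` → lst = [4, 52].
4. finally always runs: `lst.append(62)` → lst = [4, 52, 62].
Result: [4, 52, 62]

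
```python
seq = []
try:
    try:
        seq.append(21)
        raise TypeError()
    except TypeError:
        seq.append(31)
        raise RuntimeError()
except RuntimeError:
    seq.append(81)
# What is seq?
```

Step-by-step execution trace:
1. Inner try: `seq.append(21)` → seq = [21].
2. `raise TypeError()` raises TypeError.
3. Inner `except TypeError` matches → `seq.append(31)` → seq = [21, 31].
4. `raise RuntimeError()` raises RuntimeError; propagates to outer try.
5. Outer `except RuntimeError` matches → `seq.append(81)` → seq = [21, 31, 81].
Result: [21, 31, 81]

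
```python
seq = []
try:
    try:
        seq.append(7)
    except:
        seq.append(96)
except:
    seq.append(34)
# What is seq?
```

Step-by-step execution trace:
1. Inner try: `seq.append(7)` → seq = [7]. No exception raised.
2. Inner `except` is skipped.
3. Inner try completes normally; outer `except` is skipped.
Result: [7]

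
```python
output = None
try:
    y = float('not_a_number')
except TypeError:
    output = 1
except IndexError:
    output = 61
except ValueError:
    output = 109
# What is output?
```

Step-by-step execution trace:
1. `y = float('not_a_number')` raises ValueError.
2. `except TypeError` does not match ValueError; skipped.
3. `except IndexError` does not match ValueError; skipped.
4. `except ValueError` matches → output = 109.
Result: 109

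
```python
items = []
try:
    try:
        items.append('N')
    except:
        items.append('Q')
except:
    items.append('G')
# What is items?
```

Step-by-step execution trace:
1. Inner try: `items.append('N')` → items = ['N']. No exception raised.
2. Inner `except` is skipped.
3. Inner try completes normally; outer `except` is skipped.
Result: ['N']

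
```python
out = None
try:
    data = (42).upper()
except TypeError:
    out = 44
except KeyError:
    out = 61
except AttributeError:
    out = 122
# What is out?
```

Step-by-step execution trace:
1. `data = (42).upper()` raises AttributeError.
2. `except TypeError` does not match AttributeError; skipped.
3. `except KeyError` does not match AttributeError; skipped.
4. `except AttributeError` matches → out = 122.
Result: 122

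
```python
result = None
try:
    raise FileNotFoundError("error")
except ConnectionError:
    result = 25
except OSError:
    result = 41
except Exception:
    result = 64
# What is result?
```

Step-by-step execution trace:
1. `raise FileNotFoundError(...)` raises FileNotFoundError.
2. `except ConnectionError` does not match (FileNotFoundError is not a subclass of ConnectionError); skipped.
3. `except OSError` matches (FileNotFoundError is a subclass of OSError) → result = 41.
4. `except Exception` is not reached.
Result: 41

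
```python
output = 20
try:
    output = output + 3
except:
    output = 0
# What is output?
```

Step-by-step execution trace:
1. output starts at 20.
2. try: `output = output + 3` → output = 23. No exception raised.
3. `except` is skipped.
Result: 23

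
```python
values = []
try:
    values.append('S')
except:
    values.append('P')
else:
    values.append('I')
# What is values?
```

Step-by-step execution trace:
1. try: `values.append('S')` → values = ['S']. No exception raised.
2. `except` is skipped.
3. `else` runs (try completed without exception): `values.append('I')` → values = ['S', 'I'].
Result: ['S', 'I']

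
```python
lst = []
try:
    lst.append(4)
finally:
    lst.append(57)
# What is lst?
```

Step-by-step execution trace:
1. try: `lst.append(4)` → lst = [4].
2. The try body completes without raising.
3. finally always runs: `lst.append(57)` → lst = [4, 57].
Result: [4, 57]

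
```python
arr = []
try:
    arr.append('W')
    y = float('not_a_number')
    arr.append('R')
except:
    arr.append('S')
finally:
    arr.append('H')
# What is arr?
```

Step-by-step execution trace:
1. try: `arr.append('W')` → arr = ['W'].
2. `y = float('not_a_number')` raises ValueError; `arr.append('R')` is not reached.
3. bare `except` matches → `arr.append('S')` → arr = ['W', 'S'].
4. finally always runs: `arr.append('H')` → arr = ['W', 'S', 'H'].
Result: ['W', 'S', 'H']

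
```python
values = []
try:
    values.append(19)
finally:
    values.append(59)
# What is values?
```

Step-by-step execution trace:
1. try: `values.append(19)` → values = [19].
2. The try body completes without raising.
3. finally always runs: `values.append(59)` → values = [19, 59].
Result: [19, 59]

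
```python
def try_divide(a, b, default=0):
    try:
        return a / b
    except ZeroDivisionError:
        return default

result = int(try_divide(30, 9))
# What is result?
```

Step-by-step execution trace:
1. `try_divide(30, 9)` enters try: `return 30 / 9` → returns 3.3333333333333335. No exception raised.
2. `except ZeroDivisionError` is skipped.
3. `int(3.3333333333333335)` → 3 → result = 3.
Result: 3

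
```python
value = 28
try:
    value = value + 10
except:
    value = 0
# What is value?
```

Step-by-step execution trace:
1. value starts at 28.
2. try: `value = value + 10` → value = 38. No exception raised.
3. `except` is skipped.
Result: 38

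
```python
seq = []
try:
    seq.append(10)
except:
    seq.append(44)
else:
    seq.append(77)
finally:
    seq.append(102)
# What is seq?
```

Step-by-step execution trace:
1. try: `seq.append(10)` → seq = [10]. No exception raised.
2. `except` is skipped.
3. `else` runs: `seq.append(77)` → seq = [10, 77].
4. `finally` always runs: `seq.append(102)` → seq = [10, 77, 102].
Result: [10, 77, 102]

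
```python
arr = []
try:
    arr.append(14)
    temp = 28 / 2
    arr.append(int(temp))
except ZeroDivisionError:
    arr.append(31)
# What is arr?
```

Step-by-step execution trace:
1. try: `arr.append(14)` → arr = [14].
2. `temp = 28 / 2` → temp = 14.0. No exception raised.
3. `arr.append(int(temp))` → arr = [14, 14].
4. `except ZeroDivisionError` is skipped (no exception was raised).
Result: [14, 14]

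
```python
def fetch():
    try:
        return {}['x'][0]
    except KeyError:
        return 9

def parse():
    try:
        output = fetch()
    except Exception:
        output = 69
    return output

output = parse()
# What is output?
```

Step-by-step execution trace:
1. `parse()` calls `fetch()`.
2. In fetch: `{}['x'][0]` raises KeyError; `except KeyError` catches it → returns 9.
3. In parse: `output = fetch()` → output = 9. No exception reaches parse.
4. `except Exception` is skipped; parse returns 9.
5. output = 9.
Result: 9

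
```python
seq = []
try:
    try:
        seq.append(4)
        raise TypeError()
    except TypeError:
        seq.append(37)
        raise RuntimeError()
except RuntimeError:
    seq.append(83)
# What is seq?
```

Step-by-step execution trace:
1. Inner try: `seq.append(4)` → seq = [4].
2. `raise TypeError()` raises TypeError.
3. Inner `except TypeError` matches → `seq.append(37)` → seq = [4, 37].
4. `raise RuntimeError()` raises RuntimeError; propagates to outer try.
5. Outer `except RuntimeError` matches → `seq.append(83)` → seq = [4, 37, 83].
Result: [4, 37, 83]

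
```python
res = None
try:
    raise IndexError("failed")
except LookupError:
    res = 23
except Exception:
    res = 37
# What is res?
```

Step-by-step execution trace:
1. `raise IndexError(...)` raises IndexError.
2. `except LookupError` matches (IndexError is a subclass of LookupError) → res = 23.
3. `except Exception` is not reached.
Result: 23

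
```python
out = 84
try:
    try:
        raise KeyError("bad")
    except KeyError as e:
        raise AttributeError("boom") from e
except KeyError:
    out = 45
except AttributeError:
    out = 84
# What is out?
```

Step-by-step execution trace:
1. Inner try raises KeyError; inner `except KeyError as e` catches it.
2. `raise AttributeError(...) from e` raises AttributeError (KeyError is attached as __cause__, but only AttributeError is active).
3. Outer `except KeyError` does not match AttributeError; skipped.
4. Outer `except AttributeError` matches → out = 84.
Result: 84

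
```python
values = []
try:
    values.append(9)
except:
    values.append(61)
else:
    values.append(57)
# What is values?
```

Step-by-step execution trace:
1. try: `values.append(9)` → values = [9]. No exception raised.
2. `except` is skipped.
3. `else` runs (try completed without exception): `values.append(57)` → values = [9, 57].
Result: [9, 57]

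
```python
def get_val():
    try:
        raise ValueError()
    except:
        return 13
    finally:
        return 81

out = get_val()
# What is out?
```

Step-by-step execution trace:
1. `get_val()` enters try: `raise ValueError()` raises ValueError.
2. bare `except` matches → `return 13` sets pending return value 13.
3. Before returning, `finally: return 81` runs and overrides the pending return.
4. get_val() returns 81 → out = 81.
Result: 81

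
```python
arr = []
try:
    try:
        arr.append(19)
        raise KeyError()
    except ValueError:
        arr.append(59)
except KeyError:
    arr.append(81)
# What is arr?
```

Step-by-step execution trace:
1. Inner try: `arr.append(19)` → arr = [19].
2. `raise KeyError()` raises KeyError.
3. Inner `except ValueError` does not match KeyError; exception propagates to outer try.
4. Outer `except KeyError` matches → `arr.append(81)` → arr = [19, 81].
Result: [19, 81]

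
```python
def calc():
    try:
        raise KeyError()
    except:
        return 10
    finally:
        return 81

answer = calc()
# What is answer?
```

Step-by-step execution trace:
1. `calc()` enters try: `raise KeyError()` raises KeyError.
2. bare `except` matches → `return 10` sets pending return value 10.
3. Before returning, `finally: return 81` runs and overrides the pending return.
4. calc() returns 81 → answer = 81.
Result: 81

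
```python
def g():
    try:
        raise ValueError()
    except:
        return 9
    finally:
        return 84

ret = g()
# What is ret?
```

Step-by-step execution trace:
1. `g()` enters try: `raise ValueError()` raises ValueError.
2. bare `except` matches → `return 9` sets pending return value 9.
3. Before returning, `finally: return 84` runs and overrides the pending return.
4. g() returns 84 → ret = 84.
Result: 84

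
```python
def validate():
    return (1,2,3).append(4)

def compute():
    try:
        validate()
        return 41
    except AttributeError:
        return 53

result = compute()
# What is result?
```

Step-by-step execution trace:
1. `compute()` calls `validate()`.
2. `validate()` evaluates `(1,2,3).append(4)`, which raises AttributeError; it propagates to the caller.
3. `return 41` is not reached.
4. `except AttributeError` in compute matches → returns 53.
5. result = 53.
Result: 53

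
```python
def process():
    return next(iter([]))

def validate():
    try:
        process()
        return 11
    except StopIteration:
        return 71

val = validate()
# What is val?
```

Step-by-step execution trace:
1. `validate()` calls `process()`.
2. `process()` evaluates `next(iter([]))`, which raises StopIteration; it propagates to the caller.
3. `return 11` is not reached.
4. `except StopIteration` in validate matches → returns 71.
5. val = 71.
Result: 71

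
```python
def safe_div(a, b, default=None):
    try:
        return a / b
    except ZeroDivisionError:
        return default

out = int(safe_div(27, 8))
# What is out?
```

Step-by-step execution trace:
1. `safe_div(27, 8)` enters try: `return 27 / 8` → returns 3.375. No exception raised.
2. `except ZeroDivisionError` is skipped.
3. `int(3.375)` → 3 → out = 3.
Result: 3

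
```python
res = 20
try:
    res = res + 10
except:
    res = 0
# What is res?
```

Step-by-step execution trace:
1. res starts at 20.
2. try: `res = res + 10` → res = 30. No exception raised.
3. `except` is skipped.
Result: 30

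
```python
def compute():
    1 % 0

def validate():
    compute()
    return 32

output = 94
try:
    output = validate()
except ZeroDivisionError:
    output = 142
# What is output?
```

Step-by-step execution trace:
1. output starts at 94.
2. try: `validate()` calls `compute()`.
3. `compute()` evaluates `1 % 0`, which raises ZeroDivisionError; it propagates through validate (uncaught).
4. `return 32` in validate is not reached; the assignment to output does not complete.
5. `except ZeroDivisionError` matches → output = 142.
Result: 142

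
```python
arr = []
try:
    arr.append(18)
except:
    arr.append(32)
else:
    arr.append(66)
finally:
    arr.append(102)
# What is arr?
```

Step-by-step execution trace:
1. try: `arr.append(18)` → arr = [18]. No exception raised.
2. `except` is skipped.
3. `else` runs: `arr.append(66)` → arr = [18, 66].
4. `finally` always runs: `arr.append(102)` → arr = [18, 66, 102].
Result: [18, 66, 102]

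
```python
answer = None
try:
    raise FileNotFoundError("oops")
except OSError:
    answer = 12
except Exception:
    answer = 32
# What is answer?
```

Step-by-step execution trace:
1. `raise FileNotFoundError(...)` raises FileNotFoundError.
2. `except OSError` matches (FileNotFoundError is a subclass of OSError) → answer = 12.
3. `except Exception` is not reached.
Result: 12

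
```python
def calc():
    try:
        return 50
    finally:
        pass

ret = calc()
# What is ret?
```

Step-by-step execution trace:
1. `calc()` enters try: `return 50` sets pending return value 50.
2. Before returning, `finally: pass` runs (no effect).
3. calc() returns 50 → ret = 50.
Result: 50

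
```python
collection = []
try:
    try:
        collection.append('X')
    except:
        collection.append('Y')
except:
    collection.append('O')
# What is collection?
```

Step-by-step execution trace:
1. Inner try: `collection.append('X')` → collection = ['X']. No exception raised.
2. Inner `except` is skipped.
3. Inner try completes normally; outer `except` is skipped.
Result: ['X']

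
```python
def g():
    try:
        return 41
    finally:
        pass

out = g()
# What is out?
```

Step-by-step execution trace:
1. `g()` enters try: `return 41` sets pending return value 41.
2. Before returning, `finally: pass` runs (no effect).
3. g() returns 41 → out = 41.
Result: 41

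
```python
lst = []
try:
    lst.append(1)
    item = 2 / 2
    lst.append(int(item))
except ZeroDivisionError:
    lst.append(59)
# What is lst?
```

Step-by-step execution trace:
1. try: `lst.append(1)` → lst = [1].
2. `item = 2 / 2` → item = 1.0. No exception raised.
3. `lst.append(int(item))` → lst = [1, 1].
4. `except ZeroDivisionError` is skipped (no exception was raised).
Result: [1, 1]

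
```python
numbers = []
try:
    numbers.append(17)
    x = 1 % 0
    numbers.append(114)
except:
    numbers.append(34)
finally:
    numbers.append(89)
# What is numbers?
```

Step-by-step execution trace:
1. try: `numbers.append(17)` → numbers = [17].
2. `x = 1 % 0` raises ZeroDivisionError; `numbers.append(114)` is not reached.
3. bare `except` matches → `numbers.append(34)` → numbers = [17, 34].
4. finally always runs: `numbers.append(89)` → numbers = [17, 34, 89].
Result: [17, 34, 89]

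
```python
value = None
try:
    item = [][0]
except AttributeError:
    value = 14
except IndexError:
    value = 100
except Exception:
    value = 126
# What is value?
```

Step-by-step execution trace:
1. `item = [][0]` raises IndexError.
2. `except AttributeError` does not match IndexError; skipped.
3. `except IndexError` matches → value = 100.
4. Remaining except clauses are skipped.
Result: 100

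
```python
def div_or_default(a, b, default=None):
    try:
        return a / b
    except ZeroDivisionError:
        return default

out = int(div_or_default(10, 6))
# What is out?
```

Step-by-step execution trace:
1. `div_or_default(10, 6)` enters try: `return 10 / 6` → returns 1.6666666666666667. No exception raised.
2. `except ZeroDivisionError` is skipped.
3. `int(1.6666666666666667)` → 1 → out = 1.
Result: 1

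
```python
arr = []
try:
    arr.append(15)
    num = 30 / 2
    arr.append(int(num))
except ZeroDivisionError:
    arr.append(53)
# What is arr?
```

Step-by-step execution trace:
1. try: `arr.append(15)` → arr = [15].
2. `num = 30 / 2` → num = 15.0. No exception raised.
3. `arr.append(int(num))` → arr = [15, 15].
4. `except ZeroDivisionError` is skipped (no exception was raised).
Result: [15, 15]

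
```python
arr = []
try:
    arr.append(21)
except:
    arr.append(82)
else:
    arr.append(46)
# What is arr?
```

Step-by-step execution trace:
1. try: `arr.append(21)` → arr = [21]. No exception raised.
2. `except` is skipped.
3. `else` runs (try completed without exception): `arr.append(46)` → arr = [21, 46].
Result: [21, 46]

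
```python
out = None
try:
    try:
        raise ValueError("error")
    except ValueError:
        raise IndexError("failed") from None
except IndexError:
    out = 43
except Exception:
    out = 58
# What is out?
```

Step-by-step execution trace:
1. Inner try raises ValueError; inner `except ValueError` catches it.
2. `raise IndexError(...) from None` raises IndexError (from None suppresses __context__, but the active exception is still IndexError).
3. Outer `except IndexError` matches → out = 43.
4. `except Exception` is not reached.
Result: 43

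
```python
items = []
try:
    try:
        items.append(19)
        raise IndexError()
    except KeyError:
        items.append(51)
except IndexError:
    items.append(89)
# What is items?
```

Step-by-step execution trace:
1. Inner try: `items.append(19)` → items = [19].
2. `raise IndexError()` raises IndexError.
3. Inner `except KeyError` does not match IndexError; exception propagates to outer try.
4. Outer `except IndexError` matches → `items.append(89)` → items = [19, 89].
Result: [19, 89]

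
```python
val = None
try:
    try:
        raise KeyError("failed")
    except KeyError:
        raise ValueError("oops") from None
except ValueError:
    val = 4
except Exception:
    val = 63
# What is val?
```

Step-by-step execution trace:
1. Inner try raises KeyError; inner `except KeyError` catches it.
2. `raise ValueError(...) from None` raises ValueError (from None suppresses __context__, but the active exception is still ValueError).
3. Outer `except ValueError` matches → val = 4.
4. `except Exception` is not reached.
Result: 4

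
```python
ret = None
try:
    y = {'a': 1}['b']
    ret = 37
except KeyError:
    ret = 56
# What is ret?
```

Step-by-step execution trace:
1. `y = {'a': 1}['b']` raises KeyError.
2. `ret = 37` is not reached.
3. `except KeyError` matches → ret = 56.
Result: 56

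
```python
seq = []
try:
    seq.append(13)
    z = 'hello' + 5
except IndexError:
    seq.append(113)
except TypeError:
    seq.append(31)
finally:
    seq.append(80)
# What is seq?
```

Step-by-step execution trace:
1. try: `seq.append(13)` → seq = [13].
2. `z = 'hello' + 5` raises TypeError.
3. `except IndexError` does not match TypeError; skipped.
4. `except TypeError` matches → `seq.append(31)` → seq = [13, 31].
5. finally always runs: `seq.append(80)` → seq = [13, 31, 80].
Result: [13, 31, 80]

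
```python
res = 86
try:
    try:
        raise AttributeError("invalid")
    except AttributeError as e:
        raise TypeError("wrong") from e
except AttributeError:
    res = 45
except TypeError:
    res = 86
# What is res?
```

Step-by-step execution trace:
1. Inner try raises AttributeError; inner `except AttributeError as e` catches it.
2. `raise TypeError(...) from e` raises TypeError (AttributeError is attached as __cause__, but only TypeError is active).
3. Outer `except AttributeError` does not match TypeError; skipped.
4. Outer `except TypeError` matches → res = 86.
Result: 86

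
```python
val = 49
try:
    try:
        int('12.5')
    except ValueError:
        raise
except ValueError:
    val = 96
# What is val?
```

Step-by-step execution trace:
1. Inner try: `int('12.5')` raises ValueError.
2. Inner `except ValueError` matches; bare `raise` re-raises the same ValueError.
3. Outer `except ValueError` matches → val = 96.
Result: 96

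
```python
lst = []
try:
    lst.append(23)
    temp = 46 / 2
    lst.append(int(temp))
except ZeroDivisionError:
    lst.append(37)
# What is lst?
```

Step-by-step execution trace:
1. try: `lst.append(23)` → lst = [23].
2. `temp = 46 / 2` → temp = 23.0. No exception raised.
3. `lst.append(int(temp))` → lst = [23, 23].
4. `except ZeroDivisionError` is skipped (no exception was raised).
Result: [23, 23]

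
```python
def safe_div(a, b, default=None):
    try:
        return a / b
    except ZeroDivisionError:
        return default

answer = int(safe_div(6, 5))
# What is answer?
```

Step-by-step execution trace:
1. `safe_div(6, 5)` enters try: `return 6 / 5` → returns 1.2. No exception raised.
2. `except ZeroDivisionError` is skipped.
3. `int(1.2)` → 1 → answer = 1.
Result: 1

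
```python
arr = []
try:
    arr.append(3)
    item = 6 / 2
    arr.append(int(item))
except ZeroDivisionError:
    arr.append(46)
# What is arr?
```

Step-by-step execution trace:
1. try: `arr.append(3)` → arr = [3].
2. `item = 6 / 2` → item = 3.0. No exception raised.
3. `arr.append(int(item))` → arr = [3, 3].
4. `except ZeroDivisionError` is skipped (no exception was raised).
Result: [3, 3]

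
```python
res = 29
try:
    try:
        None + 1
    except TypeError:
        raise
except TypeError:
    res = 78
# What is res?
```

Step-by-step execution trace:
1. Inner try: `None + 1` raises TypeError.
2. Inner `except TypeError` matches; bare `raise` re-raises the same TypeError.
3. Outer `except TypeError` matches → res = 78.
Result: 78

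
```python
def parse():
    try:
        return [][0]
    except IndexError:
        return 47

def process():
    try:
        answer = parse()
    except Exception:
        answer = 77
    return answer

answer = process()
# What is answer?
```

Step-by-step execution trace:
1. `process()` calls `parse()`.
2. In parse: `[][0]` raises IndexError; `except IndexError` catches it → returns 47.
3. In process: `answer = parse()` → answer = 47. No exception reaches process.
4. `except Exception` is skipped; process returns 47.
5. answer = 47.
Result: 47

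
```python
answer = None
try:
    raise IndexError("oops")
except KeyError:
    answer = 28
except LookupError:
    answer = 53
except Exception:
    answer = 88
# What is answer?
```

Step-by-step execution trace:
1. `raise IndexError(...)` raises IndexError.
2. `except KeyError` does not match (IndexError is not a subclass of KeyError); skipped.
3. `except LookupError` matches (IndexError is a subclass of LookupError) → answer = 53.
4. `except Exception` is not reached.
Result: 53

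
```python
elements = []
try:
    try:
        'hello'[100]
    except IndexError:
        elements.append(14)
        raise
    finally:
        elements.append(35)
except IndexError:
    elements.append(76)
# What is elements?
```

Step-by-step execution trace:
1. Inner try: `'hello'[100]` raises IndexError.
2. Inner `except IndexError` matches → `elements.append(14)` → elements = [14].
3. bare `raise` re-raises IndexError.
4. Inner `finally` runs during unwinding: `elements.append(35)` → elements = [14, 35].
5. Outer `except IndexError` matches → `elements.append(76)` → elements = [14, 35, 76].
Result: [14, 35, 76]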